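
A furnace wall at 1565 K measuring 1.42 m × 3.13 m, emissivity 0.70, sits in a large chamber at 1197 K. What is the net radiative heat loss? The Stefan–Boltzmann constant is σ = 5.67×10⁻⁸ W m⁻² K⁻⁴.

Q ≈ 6.96×10^5 W

A = 1.42 × 3.13 = 4.44 m².
Q = εσA(T⁴ − T_s⁴). T⁴ − T_s⁴ = (1565)⁴ − (1197)⁴ = 6.00×10^12 − 2.05×10^12 = 3.95×10^12 K⁴.
Q = 0.70 × 5.67×10⁻⁸ × 4.44 × 3.95×10^12 = 6.96×10^5 W.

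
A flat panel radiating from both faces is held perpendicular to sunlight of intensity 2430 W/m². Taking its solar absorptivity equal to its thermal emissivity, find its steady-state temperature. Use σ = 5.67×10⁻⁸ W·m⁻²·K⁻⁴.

Absorbed flux αS = emitted flux 2εσT⁴ per unit area; with α = ε this gives T = (S/2σ)^(1/4).
T = (2430 / (2 × 5.67×10⁻⁸))^(1/4) = (2.14×10^10)^(1/4).
T = 383 K.

T ≈ 383 K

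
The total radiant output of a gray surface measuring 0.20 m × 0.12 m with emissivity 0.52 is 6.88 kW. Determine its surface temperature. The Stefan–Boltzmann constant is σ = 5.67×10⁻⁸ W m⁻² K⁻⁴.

T ≈ 1770 K

A = 0.20 × 0.12 = 0.0240 m².
From P = εσAT⁴, T = (P / εσA)^(1/4) = (6880 / (0.52 × 5.67×10⁻⁸ × 0.0240))^(1/4).
T = (9.72×10^12)^(1/4) = 1770 K.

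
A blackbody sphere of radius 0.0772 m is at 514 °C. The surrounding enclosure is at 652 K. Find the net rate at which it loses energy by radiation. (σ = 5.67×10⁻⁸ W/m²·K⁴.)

Q ≈ 862 W

A = 4πr² = 4π × (0.0772)² = 0.0749 m².
Convert: 514 °C = 787 K.
Q = σA(T⁴ − T_s⁴). T⁴ − T_s⁴ = (787)⁴ − (652)⁴ = 3.84×10^11 − 1.81×10^11 = 2.03×10^11 K⁴.
Q = 5.67×10⁻⁸ × 0.0749 × 2.03×10^11 = 862 W.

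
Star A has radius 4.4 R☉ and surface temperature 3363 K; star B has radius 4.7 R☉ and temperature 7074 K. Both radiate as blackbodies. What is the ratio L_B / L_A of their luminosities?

L_B/L_A ≈ 22.3

L = 4πR²σT⁴ ∝ R²T⁴, so L_B/L_A = (4.7/4.4)² × (7074/3363)⁴ = 1.14 × 19.6 = 22.3.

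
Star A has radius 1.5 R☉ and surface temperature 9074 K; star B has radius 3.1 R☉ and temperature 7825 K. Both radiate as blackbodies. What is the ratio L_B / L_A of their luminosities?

L_B/L_A ≈ 2.36

L = 4πR²σT⁴ ∝ R²T⁴, so L_B/L_A = (3.1/1.5)² × (7825/9074)⁴ = 4.27 × 0.553 = 2.36.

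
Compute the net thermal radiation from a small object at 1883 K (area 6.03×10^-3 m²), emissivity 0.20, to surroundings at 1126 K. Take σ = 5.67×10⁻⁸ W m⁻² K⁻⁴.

Q = εσA(T⁴ − T_s⁴). T⁴ − T_s⁴ = (1883)⁴ − (1126)⁴ = 1.26×10^13 − 1.61×10^12 = 1.10×10^13 K⁴.
Q = 0.20 × 5.67×10⁻⁸ × 6.03×10^-3 × 1.10×10^13 = 750 W.

Q ≈ 750 W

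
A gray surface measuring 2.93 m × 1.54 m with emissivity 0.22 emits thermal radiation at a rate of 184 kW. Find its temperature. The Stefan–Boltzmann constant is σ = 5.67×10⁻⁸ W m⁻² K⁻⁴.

A = 2.93 × 1.54 = 4.51 m².
From P = εσAT⁴, T = (P / εσA)^(1/4) = (1.84×10^5 / (0.22 × 5.67×10⁻⁸ × 4.51))^(1/4).
T = (3.27×10^12)^(1/4) = 1340 K.

T ≈ 1340 K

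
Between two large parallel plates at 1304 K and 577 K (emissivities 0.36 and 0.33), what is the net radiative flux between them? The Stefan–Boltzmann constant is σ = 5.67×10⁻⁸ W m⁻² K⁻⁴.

For two large parallel gray plates, q = σ(T₁⁴ − T₂⁴) / (1/ε₁ + 1/ε₂ − 1).
1/ε₁ + 1/ε₂ − 1 = 1/0.36 + 1/0.33 − 1 = 4.808.
T₁⁴ − T₂⁴ = 2.89×10^12 − 1.11×10^11 = 2.78×10^12 K⁴.
q = 5.67×10⁻⁸ × 2.78×10^12 / 4.808 = 32800 W/m².

q ≈ 32800 W/m²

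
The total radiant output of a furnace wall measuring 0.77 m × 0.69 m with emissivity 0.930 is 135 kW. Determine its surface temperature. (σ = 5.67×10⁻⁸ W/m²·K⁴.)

T ≈ 1480 K

A = 0.77 × 0.69 = 0.531 m².
From P = εσAT⁴, T = (P / εσA)^(1/4) = (1.35×10^5 / (0.930 × 5.67×10⁻⁸ × 0.531))^(1/4).
T = (4.82×10^12)^(1/4) = 1480 K.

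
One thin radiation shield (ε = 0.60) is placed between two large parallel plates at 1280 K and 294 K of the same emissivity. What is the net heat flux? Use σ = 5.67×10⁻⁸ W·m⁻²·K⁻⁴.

q ≈ 32500 W/m²

Each of the 2 gaps contributes resistance (2/ε − 1) = 2/0.60 − 1 = 2.333; total = 4.667.
q = σ(T₁⁴ − T₂⁴) / 4.667 = 5.67×10⁻⁸ × 2.68×10^12 / 4.667 = 32500 W/m².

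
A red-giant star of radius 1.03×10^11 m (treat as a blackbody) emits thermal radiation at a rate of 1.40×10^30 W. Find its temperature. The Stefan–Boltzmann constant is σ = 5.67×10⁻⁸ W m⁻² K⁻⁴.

A = 4πr² = 4π × (1.03×10^11)² = 1.33×10^23 m².
From P = σAT⁴, T = (P / σA)^(1/4) = (1.40×10^30 / (5.67×10⁻⁸ × 1.33×10^23))^(1/4).
T = (1.85×10^14)^(1/4) = 3690 K.

T ≈ 3690 K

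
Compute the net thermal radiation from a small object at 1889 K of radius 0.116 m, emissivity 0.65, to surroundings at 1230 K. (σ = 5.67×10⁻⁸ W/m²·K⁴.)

Q ≈ 65100 W

A = 4πr² = 4π × (0.116)² = 0.169 m².
Q = εσA(T⁴ − T_s⁴). T⁴ − T_s⁴ = (1889)⁴ − (1230)⁴ = 1.27×10^13 − 2.29×10^12 = 1.04×10^13 K⁴.
Q = 0.65 × 5.67×10⁻⁸ × 0.169 × 1.04×10^13 = 65100 W.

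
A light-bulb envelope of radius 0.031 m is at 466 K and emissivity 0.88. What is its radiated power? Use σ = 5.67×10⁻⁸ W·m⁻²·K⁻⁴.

A = 4πr² = 4π × (0.031)² = 0.0121 m².
P = εσAT⁴ = 0.88 × 5.67×10⁻⁸ × 0.0121 × (466)⁴ = 0.88 × 5.67×10⁻⁸ × 0.0121 × 4.72×10^10.
P = 28.4 W.

P ≈ 28.4 W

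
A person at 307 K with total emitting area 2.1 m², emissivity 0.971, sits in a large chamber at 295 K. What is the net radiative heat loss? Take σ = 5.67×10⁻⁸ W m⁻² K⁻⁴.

Q = εσA(T⁴ − T_s⁴). T⁴ − T_s⁴ = (307)⁴ − (295)⁴ = 8.88×10^9 − 7.57×10^9 = 1.31×10^9 K⁴.
Q = 0.971 × 5.67×10⁻⁸ × 2.10 × 1.31×10^9 = 151 W.

Q ≈ 151 W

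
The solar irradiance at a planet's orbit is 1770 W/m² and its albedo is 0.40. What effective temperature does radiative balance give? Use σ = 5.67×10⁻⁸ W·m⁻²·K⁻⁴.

Power absorbed = (1−a)S·πR²; power emitted = 4πR²σT⁴. Equating and cancelling πR²:
T = ((1−a)S / 4σ)^(1/4) = (1060 / (4 × 5.67×10⁻⁸))^(1/4) = (4.68×10^9)^(1/4).
T = 262 K.

T ≈ 262 K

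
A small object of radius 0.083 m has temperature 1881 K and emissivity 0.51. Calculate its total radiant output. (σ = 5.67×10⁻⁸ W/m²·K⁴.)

P ≈ 31300 W

A = 4πr² = 4π × (0.083)² = 0.0866 m².
P = εσAT⁴ = 0.51 × 5.67×10⁻⁸ × 0.0866 × (1881)⁴ = 0.51 × 5.67×10⁻⁸ × 0.0866 × 1.25×10^13.
P = 31300 W.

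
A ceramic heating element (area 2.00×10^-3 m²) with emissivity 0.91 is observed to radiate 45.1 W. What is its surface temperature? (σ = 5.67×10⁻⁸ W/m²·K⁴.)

T ≈ 813 K

From P = εσAT⁴, T = (P / εσA)^(1/4) = (45.1 / (0.91 × 5.67×10⁻⁸ × 2.00×10^-3))^(1/4).
T = (4.37×10^11)^(1/4) = 813 K.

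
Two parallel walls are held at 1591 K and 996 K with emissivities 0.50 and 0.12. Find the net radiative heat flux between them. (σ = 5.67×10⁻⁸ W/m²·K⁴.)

q ≈ 32900 W/m²

For two large parallel gray plates, q = σ(T₁⁴ − T₂⁴) / (1/ε₁ + 1/ε₂ − 1).
1/ε₁ + 1/ε₂ − 1 = 1/0.50 + 1/0.12 − 1 = 9.333.
T₁⁴ − T₂⁴ = 6.41×10^12 − 9.84×10^11 = 5.42×10^12 K⁴.
q = 5.67×10⁻⁸ × 5.42×10^12 / 9.333 = 32900 W/m².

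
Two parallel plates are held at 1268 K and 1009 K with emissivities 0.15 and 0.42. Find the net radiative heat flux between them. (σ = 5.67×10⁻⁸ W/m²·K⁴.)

For two large parallel gray plates, q = σ(T₁⁴ − T₂⁴) / (1/ε₁ + 1/ε₂ − 1).
1/ε₁ + 1/ε₂ − 1 = 1/0.15 + 1/0.42 − 1 = 8.048.
T₁⁴ − T₂⁴ = 2.59×10^12 − 1.04×10^12 = 1.55×10^12 K⁴.
q = 5.67×10⁻⁸ × 1.55×10^12 / 8.048 = 10900 W/m².

q ≈ 10900 W/m²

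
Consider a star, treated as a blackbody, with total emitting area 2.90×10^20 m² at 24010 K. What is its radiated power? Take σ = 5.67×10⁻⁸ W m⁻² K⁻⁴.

P = σAT⁴ = 5.67×10⁻⁸ × 2.90×10^20 × (24010)⁴ = 5.67×10⁻⁸ × 2.90×10^20 × 3.32×10^17.
P = 5.46×10^30 W.

P ≈ 5.46×10^30 W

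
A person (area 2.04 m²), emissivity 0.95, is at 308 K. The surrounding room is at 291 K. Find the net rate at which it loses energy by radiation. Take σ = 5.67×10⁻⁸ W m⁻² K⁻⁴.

Q = εσA(T⁴ − T_s⁴). T⁴ − T_s⁴ = (308)⁴ − (291)⁴ = 9.00×10^9 − 7.17×10^9 = 1.83×10^9 K⁴.
Q = 0.95 × 5.67×10⁻⁸ × 2.04 × 1.83×10^9 = 201 W.

Q ≈ 201 W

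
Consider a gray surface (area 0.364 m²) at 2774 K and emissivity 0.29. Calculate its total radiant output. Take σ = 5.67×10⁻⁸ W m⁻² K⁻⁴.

Stefan–Boltzmann: P = εσAT⁴ = 0.29 × 5.67×10⁻⁸ × 0.364 × (2774)⁴ = 0.29 × 5.67×10⁻⁸ × 0.364 × 5.92×10^13.
P = 3.54×10^5 W.

P ≈ 3.54×10^5 W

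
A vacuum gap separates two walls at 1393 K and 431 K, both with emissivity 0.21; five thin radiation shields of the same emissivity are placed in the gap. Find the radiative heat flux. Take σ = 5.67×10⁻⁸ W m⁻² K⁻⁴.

Each of the 6 gaps contributes resistance (2/ε − 1) = 2/0.21 − 1 = 8.524; total = 51.14.
q = σ(T₁⁴ − T₂⁴) / 51.14 = 5.67×10⁻⁸ × 3.73×10^12 / 51.14 = 4140 W/m².

q ≈ 4140 W/m²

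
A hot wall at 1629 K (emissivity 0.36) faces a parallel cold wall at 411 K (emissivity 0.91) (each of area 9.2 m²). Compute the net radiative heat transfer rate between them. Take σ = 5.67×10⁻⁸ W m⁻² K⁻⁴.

For two large parallel gray plates, q = σ(T₁⁴ − T₂⁴) / (1/ε₁ + 1/ε₂ − 1).
1/ε₁ + 1/ε₂ − 1 = 1/0.36 + 1/0.91 − 1 = 2.877.
T₁⁴ − T₂⁴ = 7.04×10^12 − 2.85×10^10 = 7.01×10^12 K⁴.
q = 5.67×10⁻⁸ × 7.01×10^12 / 2.877 = 1.38×10^5 W/m².
Q = q·A = 1.38×10^5 × 9.2 = 1.27×10^6 W.

Q ≈ 1.27×10^6 W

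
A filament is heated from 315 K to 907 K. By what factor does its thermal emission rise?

ratio ≈ 68.7

P ∝ T⁴, so the ratio is (907/315)⁴ = (2.879)⁴ = 68.7.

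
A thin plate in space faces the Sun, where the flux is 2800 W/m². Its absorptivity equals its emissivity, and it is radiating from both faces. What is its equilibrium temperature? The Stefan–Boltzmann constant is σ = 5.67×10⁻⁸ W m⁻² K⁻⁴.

Absorbed flux αS = emitted flux 2εσT⁴ per unit area; with α = ε this gives T = (S/2σ)^(1/4).
T = (2800 / (2 × 5.67×10⁻⁸))^(1/4) = (2.47×10^10)^(1/4).
T = 396 K.

T ≈ 396 K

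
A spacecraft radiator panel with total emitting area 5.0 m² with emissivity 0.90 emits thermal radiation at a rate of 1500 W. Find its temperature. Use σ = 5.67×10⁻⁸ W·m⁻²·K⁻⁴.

From P = εσAT⁴, T = (P / εσA)^(1/4) = (1500 / (0.90 × 5.67×10⁻⁸ × 5.00))^(1/4).
T = (5.88×10^9)^(1/4) = 277 K.

T ≈ 277 K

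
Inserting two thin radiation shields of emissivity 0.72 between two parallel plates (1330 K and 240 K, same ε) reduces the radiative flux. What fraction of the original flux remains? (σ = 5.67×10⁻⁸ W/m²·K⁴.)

ratio ≈ 0.333

With N identical shields there are N+1 = 3 gaps in series, each with the same radiative resistance, so the flux falls to 1/(N+1) of its unshielded value.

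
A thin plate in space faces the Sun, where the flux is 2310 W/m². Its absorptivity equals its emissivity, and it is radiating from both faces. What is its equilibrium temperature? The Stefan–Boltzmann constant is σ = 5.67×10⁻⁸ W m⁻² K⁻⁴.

T ≈ 378 K

Absorbed flux αS = emitted flux 2εσT⁴ per unit area; with α = ε this gives T = (S/2σ)^(1/4).
T = (2310 / (2 × 5.67×10⁻⁸))^(1/4) = (2.04×10^10)^(1/4).
T = 378 K.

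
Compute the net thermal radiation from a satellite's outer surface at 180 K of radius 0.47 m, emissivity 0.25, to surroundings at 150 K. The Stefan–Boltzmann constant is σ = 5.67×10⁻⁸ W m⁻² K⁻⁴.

Q ≈ 21.4 W

A = 4πr² = 4π × (0.47)² = 2.78 m².
Q = εσA(T⁴ − T_s⁴). T⁴ − T_s⁴ = (180)⁴ − (150)⁴ = 1.05×10^9 − 5.06×10^8 = 5.44×10^8 K⁴.
Q = 0.25 × 5.67×10⁻⁸ × 2.78 × 5.44×10^8 = 21.4 W.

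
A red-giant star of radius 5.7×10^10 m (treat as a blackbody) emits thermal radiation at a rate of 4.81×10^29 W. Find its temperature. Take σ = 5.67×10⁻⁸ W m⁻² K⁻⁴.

T ≈ 3800 K

A = 4πr² = 4π × (5.7×10^10)² = 4.08×10^22 m².
From P = σAT⁴, T = (P / σA)^(1/4) = (4.81×10^29 / (5.67×10⁻⁸ × 4.08×10^22))^(1/4).
T = (2.08×10^14)^(1/4) = 3800 K.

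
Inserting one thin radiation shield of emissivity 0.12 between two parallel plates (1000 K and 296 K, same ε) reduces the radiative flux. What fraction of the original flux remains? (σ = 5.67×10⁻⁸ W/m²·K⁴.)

ratio ≈ 0.500

With N identical shields there are N+1 = 2 gaps in series, each with the same radiative resistance, so the flux falls to 1/(N+1) of its unshielded value.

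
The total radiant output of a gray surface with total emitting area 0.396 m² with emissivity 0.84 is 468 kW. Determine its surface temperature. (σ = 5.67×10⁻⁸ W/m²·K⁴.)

From P = εσAT⁴, T = (P / εσA)^(1/4) = (4.68×10^5 / (0.84 × 5.67×10⁻⁸ × 0.396))^(1/4).
T = (2.48×10^13)^(1/4) = 2230 K.

T ≈ 2230 K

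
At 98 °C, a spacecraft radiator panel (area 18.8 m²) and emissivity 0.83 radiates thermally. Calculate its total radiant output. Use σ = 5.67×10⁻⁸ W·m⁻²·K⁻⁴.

P ≈ 16800 W

98 °C = 371 K.
Stefan–Boltzmann: P = εσAT⁴ = 0.83 × 5.67×10⁻⁸ × 18.8 × (371)⁴ = 0.83 × 5.67×10⁻⁸ × 18.8 × 1.89×10^10.
P = 16800 W.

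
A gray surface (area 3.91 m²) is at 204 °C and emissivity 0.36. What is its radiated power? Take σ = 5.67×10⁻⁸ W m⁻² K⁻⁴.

204 °C = 477 K.
P = εσAT⁴ = 0.36 × 5.67×10⁻⁸ × 3.91 × (477)⁴ = 0.36 × 5.67×10⁻⁸ × 3.91 × 5.18×10^10.
P = 4130 W.

P ≈ 4130 W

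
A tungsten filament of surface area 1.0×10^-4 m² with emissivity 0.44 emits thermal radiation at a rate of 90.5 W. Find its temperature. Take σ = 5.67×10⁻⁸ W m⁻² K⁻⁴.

From P = εσAT⁴, T = (P / εσA)^(1/4) = (90.5 / (0.44 × 5.67×10⁻⁸ × 1.00×10^-4))^(1/4).
T = (3.63×10^13)^(1/4) = 2450 K.

T ≈ 2450 K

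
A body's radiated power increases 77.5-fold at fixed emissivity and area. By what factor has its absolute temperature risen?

P ∝ T⁴ ⇒ T ∝ P^(1/4), so T scales by (77.5)^(1/4) = 2.97.

factor ≈ 2.97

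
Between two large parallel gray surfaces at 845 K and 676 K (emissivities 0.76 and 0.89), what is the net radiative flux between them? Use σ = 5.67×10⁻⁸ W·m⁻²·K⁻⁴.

q ≈ 11900 W/m²

For two large parallel gray plates, q = σ(T₁⁴ − T₂⁴) / (1/ε₁ + 1/ε₂ − 1).
1/ε₁ + 1/ε₂ − 1 = 1/0.76 + 1/0.89 − 1 = 1.439.
T₁⁴ − T₂⁴ = 5.10×10^11 − 2.09×10^11 = 3.01×10^11 K⁴.
q = 5.67×10⁻⁸ × 3.01×10^11 / 1.439 = 11900 W/m².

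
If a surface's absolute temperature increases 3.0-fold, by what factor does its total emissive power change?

factor ≈ 81.0

P ∝ T⁴, so the power scales as (3.0)⁴ = 81.0.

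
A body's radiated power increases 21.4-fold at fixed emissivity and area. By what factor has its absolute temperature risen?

factor ≈ 2.15

P ∝ T⁴ ⇒ T ∝ P^(1/4), so T scales by (21.4)^(1/4) = 2.15.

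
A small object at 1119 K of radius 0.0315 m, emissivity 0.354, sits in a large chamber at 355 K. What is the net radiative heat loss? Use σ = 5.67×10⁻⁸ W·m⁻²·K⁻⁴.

Q ≈ 388 W

A = 4πr² = 4π × (0.0315)² = 0.0125 m².
Q = εσA(T⁴ − T_s⁴). T⁴ − T_s⁴ = (1119)⁴ − (355)⁴ = 1.57×10^12 − 1.59×10^10 = 1.55×10^12 K⁴.
Q = 0.354 × 5.67×10⁻⁸ × 0.0125 × 1.55×10^12 = 388 W.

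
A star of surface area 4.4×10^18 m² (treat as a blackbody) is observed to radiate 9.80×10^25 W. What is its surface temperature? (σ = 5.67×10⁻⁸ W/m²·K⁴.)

From P = σAT⁴, T = (P / σA)^(1/4) = (9.80×10^25 / (5.67×10⁻⁸ × 4.40×10^18))^(1/4).
T = (3.93×10^14)^(1/4) = 4450 K.

T ≈ 4450 K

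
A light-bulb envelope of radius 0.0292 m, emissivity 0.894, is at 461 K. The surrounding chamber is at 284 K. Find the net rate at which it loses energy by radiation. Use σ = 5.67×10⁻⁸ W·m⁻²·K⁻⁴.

Q ≈ 21.0 W

A = 4πr² = 4π × (0.0292)² = 0.0107 m².
Q = εσA(T⁴ − T_s⁴). T⁴ − T_s⁴ = (461)⁴ − (284)⁴ = 4.52×10^10 − 6.51×10^9 = 3.87×10^10 K⁴.
Q = 0.894 × 5.67×10⁻⁸ × 0.0107 × 3.87×10^10 = 21.0 W.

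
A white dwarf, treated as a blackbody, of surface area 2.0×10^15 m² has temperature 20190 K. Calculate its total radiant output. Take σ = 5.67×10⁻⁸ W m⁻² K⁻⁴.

P ≈ 1.88×10^25 W

P = σAT⁴ = 5.67×10⁻⁸ × 2.00×10^15 × (20190)⁴ = 5.67×10⁻⁸ × 2.00×10^15 × 1.66×10^17.
P = 1.88×10^25 W.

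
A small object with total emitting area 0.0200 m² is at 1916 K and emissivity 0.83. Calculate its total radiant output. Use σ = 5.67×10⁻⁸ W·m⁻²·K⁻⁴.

Stefan–Boltzmann: P = εσAT⁴ = 0.83 × 5.67×10⁻⁸ × 0.0200 × (1916)⁴ = 0.83 × 5.67×10⁻⁸ × 0.0200 × 1.35×10^13.
P = 12700 W.

P ≈ 12700 W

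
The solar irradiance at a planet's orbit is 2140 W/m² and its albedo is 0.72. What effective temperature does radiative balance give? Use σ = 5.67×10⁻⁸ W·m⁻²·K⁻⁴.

T ≈ 227 K

Power absorbed = (1−a)S·πR²; power emitted = 4πR²σT⁴. Equating and cancelling πR²:
T = ((1−a)S / 4σ)^(1/4) = (599 / (4 × 5.67×10⁻⁸))^(1/4) = (2.64×10^9)^(1/4).
T = 227 K.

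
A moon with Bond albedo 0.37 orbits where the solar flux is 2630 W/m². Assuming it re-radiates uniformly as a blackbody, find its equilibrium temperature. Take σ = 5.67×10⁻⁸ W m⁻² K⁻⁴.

T ≈ 292 K

Power absorbed = (1−a)S·πR²; power emitted = 4πR²σT⁴. Equating and cancelling πR²:
T = ((1−a)S / 4σ)^(1/4) = (1660 / (4 × 5.67×10⁻⁸))^(1/4) = (7.31×10^9)^(1/4).
T = 292 K.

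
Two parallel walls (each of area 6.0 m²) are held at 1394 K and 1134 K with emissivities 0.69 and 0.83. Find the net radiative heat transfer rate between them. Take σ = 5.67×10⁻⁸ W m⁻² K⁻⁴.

Q ≈ 4.37×10^5 W

For two large parallel gray plates, q = σ(T₁⁴ − T₂⁴) / (1/ε₁ + 1/ε₂ − 1).
1/ε₁ + 1/ε₂ − 1 = 1/0.69 + 1/0.83 − 1 = 1.654.
T₁⁴ − T₂⁴ = 3.78×10^12 − 1.65×10^12 = 2.12×10^12 K⁴.
q = 5.67×10⁻⁸ × 2.12×10^12 / 1.654 = 72800 W/m².
Q = q·A = 72800 × 6.0 = 4.37×10^5 W.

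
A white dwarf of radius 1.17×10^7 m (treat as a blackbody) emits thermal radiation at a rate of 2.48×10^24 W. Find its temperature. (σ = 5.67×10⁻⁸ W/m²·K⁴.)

A = 4πr² = 4π × (1.17×10^7)² = 1.72×10^15 m².
From P = σAT⁴, T = (P / σA)^(1/4) = (2.48×10^24 / (5.67×10⁻⁸ × 1.72×10^15))^(1/4).
T = (2.54×10^16)^(1/4) = 12600 K.

T ≈ 12600 K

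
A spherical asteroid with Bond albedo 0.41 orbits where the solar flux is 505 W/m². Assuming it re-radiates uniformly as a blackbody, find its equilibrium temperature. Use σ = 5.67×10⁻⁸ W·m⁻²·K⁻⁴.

Power absorbed = (1−a)S·πR²; power emitted = 4πR²σT⁴. Equating and cancelling πR²:
T = ((1−a)S / 4σ)^(1/4) = (298 / (4 × 5.67×10⁻⁸))^(1/4) = (1.31×10^9)^(1/4).
T = 190 K.

T ≈ 190 K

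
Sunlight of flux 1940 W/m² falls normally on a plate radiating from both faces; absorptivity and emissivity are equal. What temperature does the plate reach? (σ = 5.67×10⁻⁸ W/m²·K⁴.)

T ≈ 362 K

Absorbed flux αS = emitted flux 2εσT⁴ per unit area; with α = ε this gives T = (S/2σ)^(1/4).
T = (1940 / (2 × 5.67×10⁻⁸))^(1/4) = (1.71×10^10)^(1/4).
T = 362 K.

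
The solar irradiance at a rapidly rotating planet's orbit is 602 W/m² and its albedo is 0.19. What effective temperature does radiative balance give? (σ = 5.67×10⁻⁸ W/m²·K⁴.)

Power absorbed = (1−a)S·πR²; power emitted = 4πR²σT⁴. Equating and cancelling πR²:
T = ((1−a)S / 4σ)^(1/4) = (488 / (4 × 5.67×10⁻⁸))^(1/4) = (2.15×10^9)^(1/4).
T = 215 K.

T ≈ 215 K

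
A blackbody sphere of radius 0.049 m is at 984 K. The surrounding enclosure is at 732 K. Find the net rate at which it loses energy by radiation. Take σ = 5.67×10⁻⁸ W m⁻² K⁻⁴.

Q ≈ 1110 W

A = 4πr² = 4π × (0.049)² = 0.0302 m².
Q = σA(T⁴ − T_s⁴). T⁴ − T_s⁴ = (984)⁴ − (732)⁴ = 9.38×10^11 − 2.87×10^11 = 6.50×10^11 K⁴.
Q = 5.67×10⁻⁸ × 0.0302 × 6.50×10^11 = 1110 W.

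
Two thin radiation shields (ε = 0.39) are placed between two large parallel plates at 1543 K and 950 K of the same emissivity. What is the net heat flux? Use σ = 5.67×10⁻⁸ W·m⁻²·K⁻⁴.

Each of the 3 gaps contributes resistance (2/ε − 1) = 2/0.39 − 1 = 4.128; total = 12.38.
q = σ(T₁⁴ − T₂⁴) / 12.38 = 5.67×10⁻⁸ × 4.85×10^12 / 12.38 = 22200 W/m².

q ≈ 22200 W/m²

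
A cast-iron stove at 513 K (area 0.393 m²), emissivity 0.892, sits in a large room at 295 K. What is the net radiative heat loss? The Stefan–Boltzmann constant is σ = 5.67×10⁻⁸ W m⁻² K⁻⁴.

Q ≈ 1230 W

Q = εσA(T⁴ − T_s⁴). T⁴ − T_s⁴ = (513)⁴ − (295)⁴ = 6.93×10^10 − 7.57×10^9 = 6.17×10^10 K⁴.
Q = 0.892 × 5.67×10⁻⁸ × 0.393 × 6.17×10^10 = 1230 W.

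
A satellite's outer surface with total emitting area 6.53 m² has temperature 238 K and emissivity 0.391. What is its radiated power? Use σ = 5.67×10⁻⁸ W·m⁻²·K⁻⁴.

P ≈ 464 W

P = εσAT⁴ = 0.391 × 5.67×10⁻⁸ × 6.53 × (238)⁴ = 0.391 × 5.67×10⁻⁸ × 6.53 × 3.21×10^9.
P = 464 W.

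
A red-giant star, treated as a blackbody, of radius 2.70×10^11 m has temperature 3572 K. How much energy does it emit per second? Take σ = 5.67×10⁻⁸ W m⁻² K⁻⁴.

A = 4πr² = 4π × (2.70×10^11)² = 9.16×10^23 m².
P = σAT⁴ = 5.67×10⁻⁸ × 9.16×10^23 × (3572)⁴ = 5.67×10⁻⁸ × 9.16×10^23 × 1.63×10^14.
P = 8.46×10^30 W.

P ≈ 8.46×10^30 W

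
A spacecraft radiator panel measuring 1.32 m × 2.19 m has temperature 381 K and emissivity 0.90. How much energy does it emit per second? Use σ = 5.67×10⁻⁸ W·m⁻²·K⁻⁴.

P ≈ 3110 W

A = 1.32 × 2.19 = 2.89 m².
Stefan–Boltzmann: P = εσAT⁴ = 0.90 × 5.67×10⁻⁸ × 2.89 × (381)⁴ = 0.90 × 5.67×10⁻⁸ × 2.89 × 2.11×10^10.
P = 3110 W.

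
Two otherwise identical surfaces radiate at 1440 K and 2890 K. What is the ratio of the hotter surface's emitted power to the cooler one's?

ratio ≈ 16.2

P ∝ T⁴, so the ratio is (2890/1440)⁴ = (2.007)⁴ = 16.2.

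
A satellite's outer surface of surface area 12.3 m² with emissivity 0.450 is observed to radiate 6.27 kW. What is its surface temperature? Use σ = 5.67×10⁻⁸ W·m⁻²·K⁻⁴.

T ≈ 376 K

From P = εσAT⁴, T = (P / εσA)^(1/4) = (6270 / (0.450 × 5.67×10⁻⁸ × 12.3))^(1/4).
T = (2.00×10^10)^(1/4) = 376 K.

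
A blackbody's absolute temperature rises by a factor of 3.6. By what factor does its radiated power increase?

factor ≈ 168

P ∝ T⁴, so the power scales as (3.6)⁴ = 168.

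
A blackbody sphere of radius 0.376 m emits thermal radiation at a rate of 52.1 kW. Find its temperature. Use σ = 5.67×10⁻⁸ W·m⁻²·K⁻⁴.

A = 4πr² = 4π × (0.376)² = 1.78 m².
From P = σAT⁴, T = (P / σA)^(1/4) = (52100 / (5.67×10⁻⁸ × 1.78))^(1/4).
T = (5.17×10^11)^(1/4) = 848 K.

T ≈ 848 K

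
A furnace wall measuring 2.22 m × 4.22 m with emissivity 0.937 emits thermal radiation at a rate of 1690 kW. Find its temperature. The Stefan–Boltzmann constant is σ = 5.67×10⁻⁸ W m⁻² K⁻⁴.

T ≈ 1360 K

A = 2.22 × 4.22 = 9.37 m².
From P = εσAT⁴, T = (P / εσA)^(1/4) = (1.69×10^6 / (0.937 × 5.67×10⁻⁸ × 9.37))^(1/4).
T = (3.40×10^12)^(1/4) = 1360 K.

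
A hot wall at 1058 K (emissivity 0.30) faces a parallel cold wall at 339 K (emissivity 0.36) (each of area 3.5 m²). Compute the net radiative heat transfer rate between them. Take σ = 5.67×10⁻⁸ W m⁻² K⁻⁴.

For two large parallel gray plates, q = σ(T₁⁴ − T₂⁴) / (1/ε₁ + 1/ε₂ − 1).
1/ε₁ + 1/ε₂ − 1 = 1/0.30 + 1/0.36 − 1 = 5.111.
T₁⁴ − T₂⁴ = 1.25×10^12 − 1.32×10^10 = 1.24×10^12 K⁴.
q = 5.67×10⁻⁸ × 1.24×10^12 / 5.111 = 13800 W/m².
Q = q·A = 13800 × 3.5 = 48100 W.

Q ≈ 48100 W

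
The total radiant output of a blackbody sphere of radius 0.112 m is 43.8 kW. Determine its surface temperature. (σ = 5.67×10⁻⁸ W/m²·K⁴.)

T ≈ 1490 K

A = 4πr² = 4π × (0.112)² = 0.158 m².
From P = σAT⁴, T = (P / σA)^(1/4) = (43800 / (5.67×10⁻⁸ × 0.158))^(1/4).
T = (4.90×10^12)^(1/4) = 1490 K.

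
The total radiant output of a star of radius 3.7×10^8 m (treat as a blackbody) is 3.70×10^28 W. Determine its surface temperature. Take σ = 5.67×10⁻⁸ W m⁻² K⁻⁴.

T ≈ 24800 K

A = 4πr² = 4π × (3.7×10^8)² = 1.72×10^18 m².
From P = σAT⁴, T = (P / σA)^(1/4) = (3.70×10^28 / (5.67×10⁻⁸ × 1.72×10^18))^(1/4).
T = (3.79×10^17)^(1/4) = 24800 K.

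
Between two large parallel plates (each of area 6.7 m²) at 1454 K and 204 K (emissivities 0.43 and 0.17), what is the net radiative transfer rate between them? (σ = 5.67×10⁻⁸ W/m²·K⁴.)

Q ≈ 2.35×10^5 W

For two large parallel gray plates, q = σ(T₁⁴ − T₂⁴) / (1/ε₁ + 1/ε₂ − 1).
1/ε₁ + 1/ε₂ − 1 = 1/0.43 + 1/0.17 − 1 = 7.208.
T₁⁴ − T₂⁴ = 4.47×10^12 − 1.73×10^9 = 4.47×10^12 K⁴.
q = 5.67×10⁻⁸ × 4.47×10^12 / 7.208 = 35100 W/m².
Q = q·A = 35100 × 6.7 = 2.35×10^5 W.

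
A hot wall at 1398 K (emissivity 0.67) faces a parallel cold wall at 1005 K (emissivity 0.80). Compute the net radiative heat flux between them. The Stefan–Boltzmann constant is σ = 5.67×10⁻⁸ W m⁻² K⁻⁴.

q ≈ 91100 W/m²

For two large parallel gray plates, q = σ(T₁⁴ − T₂⁴) / (1/ε₁ + 1/ε₂ − 1).
1/ε₁ + 1/ε₂ − 1 = 1/0.67 + 1/0.80 − 1 = 1.743.
T₁⁴ − T₂⁴ = 3.82×10^12 − 1.02×10^12 = 2.80×10^12 K⁴.
q = 5.67×10⁻⁸ × 2.80×10^12 / 1.743 = 91100 W/m².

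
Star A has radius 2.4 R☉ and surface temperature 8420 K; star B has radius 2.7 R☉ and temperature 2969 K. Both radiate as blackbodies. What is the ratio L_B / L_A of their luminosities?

L_B/L_A ≈ 0.0196

L = 4πR²σT⁴ ∝ R²T⁴, so L_B/L_A = (2.7/2.4)² × (2969/8420)⁴ = 1.27 × 0.0155 = 0.0196.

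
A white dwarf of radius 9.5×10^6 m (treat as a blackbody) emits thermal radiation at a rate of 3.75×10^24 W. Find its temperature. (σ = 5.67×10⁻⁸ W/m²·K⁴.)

T ≈ 15500 K

A = 4πr² = 4π × (9.5×10^6)² = 1.13×10^15 m².
From P = σAT⁴, T = (P / σA)^(1/4) = (3.75×10^24 / (5.67×10⁻⁸ × 1.13×10^15))^(1/4).
T = (5.83×10^16)^(1/4) = 15500 K.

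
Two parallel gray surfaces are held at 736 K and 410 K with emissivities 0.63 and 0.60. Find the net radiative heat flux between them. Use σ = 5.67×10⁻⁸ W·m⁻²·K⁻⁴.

q ≈ 6670 W/m²

For two large parallel gray plates, q = σ(T₁⁴ − T₂⁴) / (1/ε₁ + 1/ε₂ − 1).
1/ε₁ + 1/ε₂ − 1 = 1/0.63 + 1/0.60 − 1 = 2.254.
T₁⁴ − T₂⁴ = 2.93×10^11 − 2.83×10^10 = 2.65×10^11 K⁴.
q = 5.67×10⁻⁸ × 2.65×10^11 / 2.254 = 6670 W/m².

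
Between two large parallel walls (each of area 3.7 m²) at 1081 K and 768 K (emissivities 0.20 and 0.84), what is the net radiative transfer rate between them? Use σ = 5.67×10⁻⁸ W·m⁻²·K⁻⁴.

For two large parallel gray plates, q = σ(T₁⁴ − T₂⁴) / (1/ε₁ + 1/ε₂ − 1).
1/ε₁ + 1/ε₂ − 1 = 1/0.20 + 1/0.84 − 1 = 5.190.
T₁⁴ − T₂⁴ = 1.37×10^12 − 3.48×10^11 = 1.02×10^12 K⁴.
q = 5.67×10⁻⁸ × 1.02×10^12 / 5.190 = 11100 W/m².
Q = q·A = 11100 × 3.7 = 41100 W.

Q ≈ 41100 W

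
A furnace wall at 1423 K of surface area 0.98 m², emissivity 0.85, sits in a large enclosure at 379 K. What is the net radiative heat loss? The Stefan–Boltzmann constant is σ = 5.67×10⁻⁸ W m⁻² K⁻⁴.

Q ≈ 1.93×10^5 W

Q = εσA(T⁴ − T_s⁴). T⁴ − T_s⁴ = (1423)⁴ − (379)⁴ = 4.10×10^12 − 2.06×10^10 = 4.08×10^12 K⁴.
Q = 0.85 × 5.67×10⁻⁸ × 0.980 × 4.08×10^12 = 1.93×10^5 W.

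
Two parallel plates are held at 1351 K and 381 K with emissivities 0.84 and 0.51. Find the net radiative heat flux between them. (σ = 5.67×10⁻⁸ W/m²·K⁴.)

For two large parallel gray plates, q = σ(T₁⁴ − T₂⁴) / (1/ε₁ + 1/ε₂ − 1).
1/ε₁ + 1/ε₂ − 1 = 1/0.84 + 1/0.51 − 1 = 2.151.
T₁⁴ − T₂⁴ = 3.33×10^12 − 2.11×10^10 = 3.31×10^12 K⁴.
q = 5.67×10⁻⁸ × 3.31×10^12 / 2.151 = 87200 W/m².

q ≈ 87200 W/m²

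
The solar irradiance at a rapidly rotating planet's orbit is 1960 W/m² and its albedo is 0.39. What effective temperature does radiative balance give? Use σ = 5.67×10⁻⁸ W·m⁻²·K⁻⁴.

T ≈ 269 K

Power absorbed = (1−a)S·πR²; power emitted = 4πR²σT⁴. Equating and cancelling πR²:
T = ((1−a)S / 4σ)^(1/4) = (1200 / (4 × 5.67×10⁻⁸))^(1/4) = (5.27×10^9)^(1/4).
T = 269 K.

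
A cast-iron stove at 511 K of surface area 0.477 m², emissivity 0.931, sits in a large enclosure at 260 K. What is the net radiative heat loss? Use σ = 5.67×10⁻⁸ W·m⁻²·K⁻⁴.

Q ≈ 1600 W

Q = εσA(T⁴ − T_s⁴). T⁴ − T_s⁴ = (511)⁴ − (260)⁴ = 6.82×10^10 − 4.57×10^9 = 6.36×10^10 K⁴.
Q = 0.931 × 5.67×10⁻⁸ × 0.477 × 6.36×10^10 = 1600 W.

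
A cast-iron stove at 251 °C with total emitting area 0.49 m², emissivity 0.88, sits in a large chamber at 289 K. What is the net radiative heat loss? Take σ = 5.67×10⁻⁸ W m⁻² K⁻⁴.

Convert: 251 °C = 524 K.
Q = εσA(T⁴ − T_s⁴). T⁴ − T_s⁴ = (524)⁴ − (289)⁴ = 7.54×10^10 − 6.98×10^9 = 6.84×10^10 K⁴.
Q = 0.88 × 5.67×10⁻⁸ × 0.490 × 6.84×10^10 = 1670 W.

Q ≈ 1670 W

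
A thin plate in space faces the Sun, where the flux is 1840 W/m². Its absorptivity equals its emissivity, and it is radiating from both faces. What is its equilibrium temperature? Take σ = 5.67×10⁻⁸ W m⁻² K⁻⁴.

T ≈ 357 K

Absorbed flux αS = emitted flux 2εσT⁴ per unit area; with α = ε this gives T = (S/2σ)^(1/4).
T = (1840 / (2 × 5.67×10⁻⁸))^(1/4) = (1.62×10^10)^(1/4).
T = 357 K.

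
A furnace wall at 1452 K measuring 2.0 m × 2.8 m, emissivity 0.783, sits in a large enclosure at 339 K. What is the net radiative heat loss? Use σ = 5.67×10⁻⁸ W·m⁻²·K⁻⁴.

Q ≈ 1.10×10^6 W

A = 2.0 × 2.8 = 5.60 m².
Q = εσA(T⁴ − T_s⁴). T⁴ − T_s⁴ = (1452)⁴ − (339)⁴ = 4.44×10^12 − 1.32×10^10 = 4.43×10^12 K⁴.
Q = 0.783 × 5.67×10⁻⁸ × 5.60 × 4.43×10^12 = 1.10×10^6 W.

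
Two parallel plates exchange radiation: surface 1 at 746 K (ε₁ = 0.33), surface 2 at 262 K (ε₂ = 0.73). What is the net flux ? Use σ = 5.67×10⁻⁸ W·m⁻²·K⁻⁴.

q ≈ 5090 W/m²

For two large parallel gray plates, q = σ(T₁⁴ − T₂⁴) / (1/ε₁ + 1/ε₂ − 1).
1/ε₁ + 1/ε₂ − 1 = 1/0.33 + 1/0.73 − 1 = 3.400.
T₁⁴ − T₂⁴ = 3.10×10^11 − 4.71×10^9 = 3.05×10^11 K⁴.
q = 5.67×10⁻⁸ × 3.05×10^11 / 3.400 = 5090 W/m².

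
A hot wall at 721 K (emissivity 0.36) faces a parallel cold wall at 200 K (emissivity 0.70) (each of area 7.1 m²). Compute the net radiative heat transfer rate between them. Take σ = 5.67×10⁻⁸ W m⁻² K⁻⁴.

For two large parallel gray plates, q = σ(T₁⁴ − T₂⁴) / (1/ε₁ + 1/ε₂ − 1).
1/ε₁ + 1/ε₂ − 1 = 1/0.36 + 1/0.70 − 1 = 3.206.
T₁⁴ − T₂⁴ = 2.70×10^11 − 1.60×10^9 = 2.69×10^11 K⁴.
q = 5.67×10⁻⁸ × 2.69×10^11 / 3.206 = 4750 W/m².
Q = q·A = 4750 × 7.1 = 33700 W.

Q ≈ 33700 W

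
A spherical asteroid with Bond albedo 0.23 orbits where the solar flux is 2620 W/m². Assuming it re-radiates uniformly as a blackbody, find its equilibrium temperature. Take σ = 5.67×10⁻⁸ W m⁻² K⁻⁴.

T ≈ 307 K

Power absorbed = (1−a)S·πR²; power emitted = 4πR²σT⁴. Equating and cancelling πR²:
T = ((1−a)S / 4σ)^(1/4) = (2020 / (4 × 5.67×10⁻⁸))^(1/4) = (8.90×10^9)^(1/4).
T = 307 K.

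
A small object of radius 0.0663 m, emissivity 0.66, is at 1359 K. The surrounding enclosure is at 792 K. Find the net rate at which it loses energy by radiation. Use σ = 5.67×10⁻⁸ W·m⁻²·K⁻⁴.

A = 4πr² = 4π × (0.0663)² = 0.0552 m².
Q = εσA(T⁴ − T_s⁴). T⁴ − T_s⁴ = (1359)⁴ − (792)⁴ = 3.41×10^12 − 3.93×10^11 = 3.02×10^12 K⁴.
Q = 0.66 × 5.67×10⁻⁸ × 0.0552 × 3.02×10^12 = 6240 W.

Q ≈ 6240 W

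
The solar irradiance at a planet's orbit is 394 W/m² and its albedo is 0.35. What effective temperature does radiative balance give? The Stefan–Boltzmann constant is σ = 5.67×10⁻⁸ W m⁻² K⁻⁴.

T ≈ 183 K

Power absorbed = (1−a)S·πR²; power emitted = 4πR²σT⁴. Equating and cancelling πR²:
T = ((1−a)S / 4σ)^(1/4) = (256 / (4 × 5.67×10⁻⁸))^(1/4) = (1.13×10^9)^(1/4).
T = 183 K.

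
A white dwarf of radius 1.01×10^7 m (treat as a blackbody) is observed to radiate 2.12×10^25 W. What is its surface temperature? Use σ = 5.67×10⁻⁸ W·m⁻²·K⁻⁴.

A = 4πr² = 4π × (1.01×10^7)² = 1.28×10^15 m².
From P = σAT⁴, T = (P / σA)^(1/4) = (2.12×10^25 / (5.67×10⁻⁸ × 1.28×10^15))^(1/4).
T = (2.92×10^17)^(1/4) = 23200 K.

T ≈ 23200 K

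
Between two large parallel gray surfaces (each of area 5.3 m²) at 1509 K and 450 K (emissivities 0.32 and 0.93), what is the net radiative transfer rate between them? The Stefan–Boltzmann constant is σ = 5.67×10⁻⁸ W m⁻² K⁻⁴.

For two large parallel gray plates, q = σ(T₁⁴ − T₂⁴) / (1/ε₁ + 1/ε₂ − 1).
1/ε₁ + 1/ε₂ − 1 = 1/0.32 + 1/0.93 − 1 = 3.200.
T₁⁴ − T₂⁴ = 5.19×10^12 − 4.10×10^10 = 5.14×10^12 K⁴.
q = 5.67×10⁻⁸ × 5.14×10^12 / 3.200 = 91100 W/m².
Q = q·A = 91100 × 5.3 = 4.83×10^5 W.

Q ≈ 4.83×10^5 W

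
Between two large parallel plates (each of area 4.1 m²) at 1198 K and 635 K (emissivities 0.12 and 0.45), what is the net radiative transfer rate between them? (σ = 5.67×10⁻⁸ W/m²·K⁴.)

For two large parallel gray plates, q = σ(T₁⁴ − T₂⁴) / (1/ε₁ + 1/ε₂ − 1).
1/ε₁ + 1/ε₂ − 1 = 1/0.12 + 1/0.45 − 1 = 9.556.
T₁⁴ − T₂⁴ = 2.06×10^12 − 1.63×10^11 = 1.90×10^12 K⁴.
q = 5.67×10⁻⁸ × 1.90×10^12 / 9.556 = 11300 W/m².
Q = q·A = 11300 × 4.1 = 46200 W.

Q ≈ 46200 W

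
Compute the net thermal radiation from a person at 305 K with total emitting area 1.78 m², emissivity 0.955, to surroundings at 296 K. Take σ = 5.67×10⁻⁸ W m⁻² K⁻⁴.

Q ≈ 94.2 W

Q = εσA(T⁴ − T_s⁴). T⁴ − T_s⁴ = (305)⁴ − (296)⁴ = 8.65×10^9 − 7.68×10^9 = 9.77×10^8 K⁴.
Q = 0.955 × 5.67×10⁻⁸ × 1.78 × 9.77×10^8 = 94.2 W.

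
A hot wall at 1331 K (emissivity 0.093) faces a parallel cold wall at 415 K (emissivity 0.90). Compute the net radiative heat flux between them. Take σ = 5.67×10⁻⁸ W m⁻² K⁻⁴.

For two large parallel gray plates, q = σ(T₁⁴ − T₂⁴) / (1/ε₁ + 1/ε₂ − 1).
1/ε₁ + 1/ε₂ − 1 = 1/0.093 + 1/0.90 − 1 = 10.86.
T₁⁴ − T₂⁴ = 3.14×10^12 − 2.97×10^10 = 3.11×10^12 K⁴.
q = 5.67×10⁻⁸ × 3.11×10^12 / 10.86 = 16200 W/m².

q ≈ 16200 W/m²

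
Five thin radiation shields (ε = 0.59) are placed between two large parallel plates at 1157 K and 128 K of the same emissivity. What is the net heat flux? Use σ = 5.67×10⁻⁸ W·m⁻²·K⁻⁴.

Each of the 6 gaps contributes resistance (2/ε − 1) = 2/0.59 − 1 = 2.390; total = 14.34.
q = σ(T₁⁴ − T₂⁴) / 14.34 = 5.67×10⁻⁸ × 1.79×10^12 / 14.34 = 7080 W/m².

q ≈ 7080 W/m²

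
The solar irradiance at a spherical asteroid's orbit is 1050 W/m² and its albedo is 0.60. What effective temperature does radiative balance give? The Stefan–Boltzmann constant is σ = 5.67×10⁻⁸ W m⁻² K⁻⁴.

Power absorbed = (1−a)S·πR²; power emitted = 4πR²σT⁴. Equating and cancelling πR²:
T = ((1−a)S / 4σ)^(1/4) = (420 / (4 × 5.67×10⁻⁸))^(1/4) = (1.85×10^9)^(1/4).
T = 207 K.

T ≈ 207 K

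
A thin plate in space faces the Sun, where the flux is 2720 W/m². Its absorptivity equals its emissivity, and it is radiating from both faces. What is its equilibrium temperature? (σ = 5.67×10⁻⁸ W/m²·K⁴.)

T ≈ 394 K

Absorbed flux αS = emitted flux 2εσT⁴ per unit area; with α = ε this gives T = (S/2σ)^(1/4).
T = (2720 / (2 × 5.67×10⁻⁸))^(1/4) = (2.40×10^10)^(1/4).
T = 394 K.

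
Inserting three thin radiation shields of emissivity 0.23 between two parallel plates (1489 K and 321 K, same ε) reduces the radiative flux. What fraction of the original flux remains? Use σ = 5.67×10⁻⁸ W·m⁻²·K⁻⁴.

With N identical shields there are N+1 = 4 gaps in series, each with the same radiative resistance, so the flux falls to 1/(N+1) of its unshielded value.

ratio ≈ 0.250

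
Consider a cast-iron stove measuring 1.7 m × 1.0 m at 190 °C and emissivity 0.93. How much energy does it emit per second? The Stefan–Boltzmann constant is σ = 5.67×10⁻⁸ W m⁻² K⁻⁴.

A = 1.7 × 1.0 = 1.70 m².
190 °C = 463 K.
P = εσAT⁴ = 0.93 × 5.67×10⁻⁸ × 1.70 × (463)⁴ = 0.93 × 5.67×10⁻⁸ × 1.70 × 4.60×10^10.
P = 4120 W.

P ≈ 4120 W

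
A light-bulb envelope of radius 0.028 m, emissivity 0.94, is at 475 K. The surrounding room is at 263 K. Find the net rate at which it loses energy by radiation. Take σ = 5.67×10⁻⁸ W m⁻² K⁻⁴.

Q ≈ 24.2 W

A = 4πr² = 4π × (0.028)² = 9.85×10^-3 m².
Q = εσA(T⁴ − T_s⁴). T⁴ − T_s⁴ = (475)⁴ − (263)⁴ = 5.09×10^10 − 4.78×10^9 = 4.61×10^10 K⁴.
Q = 0.94 × 5.67×10⁻⁸ × 9.85×10^-3 × 4.61×10^10 = 24.2 W.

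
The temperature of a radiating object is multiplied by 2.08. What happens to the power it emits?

P ∝ T⁴, so the power scales as (2.08)⁴ = 18.7.

factor ≈ 18.7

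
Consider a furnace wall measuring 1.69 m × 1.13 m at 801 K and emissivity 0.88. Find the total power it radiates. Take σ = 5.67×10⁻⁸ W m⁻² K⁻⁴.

A = 1.69 × 1.13 = 1.91 m².
Stefan–Boltzmann: P = εσAT⁴ = 0.88 × 5.67×10⁻⁸ × 1.91 × (801)⁴ = 0.88 × 5.67×10⁻⁸ × 1.91 × 4.12×10^11.
P = 39200 W.

P ≈ 39200 W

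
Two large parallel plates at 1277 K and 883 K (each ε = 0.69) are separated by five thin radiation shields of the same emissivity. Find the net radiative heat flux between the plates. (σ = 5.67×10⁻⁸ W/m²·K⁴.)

q ≈ 10200 W/m²

Each of the 6 gaps contributes resistance (2/ε − 1) = 2/0.69 − 1 = 1.899; total = 11.39.
q = σ(T₁⁴ − T₂⁴) / 11.39 = 5.67×10⁻⁸ × 2.05×10^12 / 11.39 = 10200 W/m².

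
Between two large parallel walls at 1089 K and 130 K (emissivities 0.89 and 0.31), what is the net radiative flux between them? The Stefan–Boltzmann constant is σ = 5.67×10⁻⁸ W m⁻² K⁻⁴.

For two large parallel gray plates, q = σ(T₁⁴ − T₂⁴) / (1/ε₁ + 1/ε₂ − 1).
1/ε₁ + 1/ε₂ − 1 = 1/0.89 + 1/0.31 − 1 = 3.349.
T₁⁴ − T₂⁴ = 1.41×10^12 − 2.86×10^8 = 1.41×10^12 K⁴.
q = 5.67×10⁻⁸ × 1.41×10^12 / 3.349 = 23800 W/m².

q ≈ 23800 W/m²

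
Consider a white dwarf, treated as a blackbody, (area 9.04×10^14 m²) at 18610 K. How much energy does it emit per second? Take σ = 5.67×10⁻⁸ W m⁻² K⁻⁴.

P ≈ 6.15×10^24 W

P = σAT⁴ = 5.67×10⁻⁸ × 9.04×10^14 × (18610)⁴ = 5.67×10⁻⁸ × 9.04×10^14 × 1.20×10^17.
P = 6.15×10^24 W.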